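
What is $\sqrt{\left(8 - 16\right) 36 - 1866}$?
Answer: $i \sqrt{2154} \approx 46.411 i$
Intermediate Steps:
$\sqrt{\left(8 - 16\right) 36 - 1866} = \sqrt{\left(-8\right) 36 - 1866} = \sqrt{-288 - 1866} = \sqrt{-2154} = i \sqrt{2154}$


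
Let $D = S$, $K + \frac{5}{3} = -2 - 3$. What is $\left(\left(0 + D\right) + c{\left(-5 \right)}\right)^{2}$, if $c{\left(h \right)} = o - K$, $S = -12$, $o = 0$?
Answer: $\frac{256}{9} \approx 28.444$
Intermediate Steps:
$K = - \frac{20}{3}$ ($K = - \frac{5}{3} - 5 = - \frac{20}{3} \approx -6.6667$)
$D = -12$
$c{\left(h \right)} = \frac{20}{3}$ ($c{\left(h \right)} = 0 - - \frac{20}{3} = 0 + \frac{20}{3} = \frac{20}{3}$)
$\left(\left(0 + D\right) + c{\left(-5 \right)}\right)^{2} = \left(\left(0 - 12\right) + \frac{20}{3}\right)^{2} = \left(-12 + \frac{20}{3}\right)^{2} = \left(- \frac{16}{3}\right)^{2} = \frac{256}{9}$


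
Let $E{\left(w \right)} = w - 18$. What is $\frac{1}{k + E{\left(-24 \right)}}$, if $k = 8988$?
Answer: $\frac{1}{8946} \approx 0.00011178$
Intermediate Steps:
$E{\left(w \right)} = -18 + w$
$\frac{1}{k + E{\left(-24 \right)}} = \frac{1}{8988 - 42} = \frac{1}{8946}$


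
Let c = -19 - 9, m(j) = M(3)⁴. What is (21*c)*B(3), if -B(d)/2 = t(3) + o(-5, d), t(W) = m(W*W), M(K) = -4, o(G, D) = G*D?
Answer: 283416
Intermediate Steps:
o(G, D) = D*G
m(j) = 256 (m(j) = (-4)⁴ = 256)
c = -28
t(W) = 256
B(d) = -512 + 10*d (B(d) = -2*(256 + d*(-5)) = -2*(256 - 5*d) = -512 + 10*d)
(21*c)*B(3) = (21*(-28))*(-512 + 10*3) = -588*(-512 + 30) = -588*(-482) = 283416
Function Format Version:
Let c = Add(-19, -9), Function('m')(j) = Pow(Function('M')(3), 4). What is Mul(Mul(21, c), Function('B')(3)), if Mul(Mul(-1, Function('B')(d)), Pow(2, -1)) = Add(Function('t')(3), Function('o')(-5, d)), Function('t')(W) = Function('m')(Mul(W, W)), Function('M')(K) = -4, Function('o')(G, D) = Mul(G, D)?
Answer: 283416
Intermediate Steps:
Function('o')(G, D) = Mul(D, G)
Function('m')(j) = 256 (Function('m')(j) = Pow(-4, 4) = 256)
c = -28
Function('t')(W) = 256
Function('B')(d) = Add(-512, Mul(10, d)) (Function('B')(d) = Mul(-2, Add(256, Mul(d, -5))) = Mul(-2, Add(256, Mul(-5, d))) = Add(-512, Mul(10, d)))
Mul(Mul(21, c), Function('B')(3)) = Mul(Mul(21, -28), Add(-512, Mul(10, 3))) = Mul(-588, Add(-512, 30)) = Mul(-588, -482) = 283416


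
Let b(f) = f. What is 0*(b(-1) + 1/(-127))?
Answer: 0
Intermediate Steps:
0*(b(-1) + 1/(-127)) = 0*(-1 + 1/(-127)) = 0*(-1 - 1/127) = 0*(-128/127) = 0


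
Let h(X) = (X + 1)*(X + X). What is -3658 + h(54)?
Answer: 2282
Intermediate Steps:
h(X) = 2*X*(1 + X) (h(X) = (1 + X)*(2*X) = 2*X*(1 + X))
-3658 + h(54) = -3658 + 2*54*(1 + 54) = -3658 + 2*54*55 = -3658 + 5940 = 2282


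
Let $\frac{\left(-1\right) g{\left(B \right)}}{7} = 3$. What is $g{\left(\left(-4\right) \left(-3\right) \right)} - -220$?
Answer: $199$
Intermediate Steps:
$g{\left(B \right)} = -21$ ($g{\left(B \right)} = \left(-7\right) 3 = -21$)
$g{\left(\left(-4\right) \left(-3\right) \right)} - -220 = -21 - -220 = -21 + 220 = 199$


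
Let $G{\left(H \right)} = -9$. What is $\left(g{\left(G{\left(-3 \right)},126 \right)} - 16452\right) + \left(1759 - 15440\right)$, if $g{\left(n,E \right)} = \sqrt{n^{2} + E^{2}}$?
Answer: $-30133 + 9 \sqrt{197} \approx -30007.0$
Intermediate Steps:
$g{\left(n,E \right)} = \sqrt{E^{2} + n^{2}}$
$\left(g{\left(G{\left(-3 \right)},126 \right)} - 16452\right) + \left(1759 - 15440\right) = \left(\sqrt{126^{2} + \left(-9\right)^{2}} - 16452\right) + \left(1759 - 15440\right) = \left(\sqrt{15876 + 81} - 16452\right) + \left(1759 - 15440\right) = \left(\sqrt{15957} - 16452\right) - 13681 = \left(9 \sqrt{197} - 16452\right) - 13681 = \left(-16452 + 9 \sqrt{197}\right) - 13681 = -30133 + 9 \sqrt{197}$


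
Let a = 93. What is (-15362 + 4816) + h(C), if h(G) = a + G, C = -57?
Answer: -10510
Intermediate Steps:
h(G) = 93 + G
(-15362 + 4816) + h(C) = (-15362 + 4816) + (93 - 57) = -10546 + 36 = -10510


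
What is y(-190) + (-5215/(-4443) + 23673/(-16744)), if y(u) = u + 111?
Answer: -453457919/5722584 ≈ -79.240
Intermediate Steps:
y(u) = 111 + u
y(-190) + (-5215/(-4443) + 23673/(-16744)) = (111 - 190) + (-5215/(-4443) + 23673/(-16744)) = -79 + (-5215*(-1/4443) + 23673*(-1/16744)) = -79 + (5215/4443 - 1821/1288) = -79 - 1373783/5722584 = -453457919/5722584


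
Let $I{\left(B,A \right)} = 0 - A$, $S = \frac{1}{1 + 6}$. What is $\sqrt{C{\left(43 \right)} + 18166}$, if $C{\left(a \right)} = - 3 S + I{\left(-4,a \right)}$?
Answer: $\frac{\sqrt{888006}}{7} \approx 134.62$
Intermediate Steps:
$S = \frac{1}{7} \approx 0.14286$
$I{\left(B,A \right)} = - A$
$C{\left(a \right)} = - \frac{3}{7} - a$ ($C{\left(a \right)} = \left(-3\right) \frac{1}{7} - a = - \frac{3}{7} - a$)
$\sqrt{C{\left(43 \right)} + 18166} = \sqrt{\left(- \frac{3}{7} - 43\right) + 18166} = \sqrt{- \frac{304}{7} + 18166} = \sqrt{\frac{126858}{7}} = \frac{\sqrt{888006}}{7}$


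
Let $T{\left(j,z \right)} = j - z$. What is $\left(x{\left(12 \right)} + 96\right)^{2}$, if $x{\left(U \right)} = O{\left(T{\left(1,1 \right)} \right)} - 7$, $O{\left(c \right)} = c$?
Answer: $7921$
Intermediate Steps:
$x{\left(U \right)} = -7$ ($x{\left(U \right)} = \left(1 - 1\right) - 7 = 0 - 7 = -7$)
$\left(x{\left(12 \right)} + 96\right)^{2} = \left(-7 + 96\right)^{2} = 89^{2} = 7921$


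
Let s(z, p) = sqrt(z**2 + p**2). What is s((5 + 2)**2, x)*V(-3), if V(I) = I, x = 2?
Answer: -3*sqrt(2405) ≈ -147.12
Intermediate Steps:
s(z, p) = sqrt(p**2 + z**2)
s((5 + 2)**2, x)*V(-3) = sqrt(2**2 + ((5 + 2)**2)**2)*(-3) = sqrt(4 + (7**2)**2)*(-3) = sqrt(4 + 49**2)*(-3) = sqrt(4 + 2401)*(-3) = sqrt(2405)*(-3) = -3*sqrt(2405)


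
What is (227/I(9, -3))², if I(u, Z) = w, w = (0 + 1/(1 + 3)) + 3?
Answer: 824464/169 ≈ 4878.5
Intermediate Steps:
w = 13/4 (w = (0 + 1/4) + 3 = (0 + ¼) + 3 = ¼ + 3 = 13/4 ≈ 3.2500)
I(u, Z) = 13/4
(227/I(9, -3))² = (227/(13/4))² = (227*(4/13))² = (908/13)² = 824464/169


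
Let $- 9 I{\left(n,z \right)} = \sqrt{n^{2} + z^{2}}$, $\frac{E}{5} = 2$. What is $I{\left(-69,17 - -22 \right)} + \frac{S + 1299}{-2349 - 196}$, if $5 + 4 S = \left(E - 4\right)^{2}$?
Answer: $- \frac{5227}{10180} - \frac{\sqrt{698}}{3} \approx -9.32$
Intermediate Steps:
$E = 10$ ($E = 5 \cdot 2 = 10$)
$S = \frac{31}{4}$ ($S = - \frac{5}{4} + \frac{\left(10 - 4\right)^{2}}{4} = - \frac{5}{4} + \frac{6^{2}}{4} = - \frac{5}{4} + \frac{1}{4} \cdot 36 = - \frac{5}{4} + 9 = \frac{31}{4} \approx 7.75$)
$I{\left(n,z \right)} = - \frac{\sqrt{n^{2} + z^{2}}}{9}$
$I{\left(-69,17 - -22 \right)} + \frac{S + 1299}{-2349 - 196} = - \frac{\sqrt{\left(-69\right)^{2} + \left(17 - -22\right)^{2}}}{9} + \frac{\frac{31}{4} + 1299}{-2349 - 196} = - \frac{\sqrt{4761 + \left(17 + 22\right)^{2}}}{9} + \frac{5227}{4 \left(-2545\right)} = - \frac{\sqrt{4761 + 39^{2}}}{9} + \frac{5227}{4} \left(- \frac{1}{2545}\right) = - \frac{\sqrt{4761 + 1521}}{9} - \frac{5227}{10180} = - \frac{\sqrt{6282}}{9} - \frac{5227}{10180} = - \frac{3 \sqrt{698}}{9} - \frac{5227}{10180} = - \frac{\sqrt{698}}{3} - \frac{5227}{10180} = - \frac{5227}{10180} - \frac{\sqrt{698}}{3}$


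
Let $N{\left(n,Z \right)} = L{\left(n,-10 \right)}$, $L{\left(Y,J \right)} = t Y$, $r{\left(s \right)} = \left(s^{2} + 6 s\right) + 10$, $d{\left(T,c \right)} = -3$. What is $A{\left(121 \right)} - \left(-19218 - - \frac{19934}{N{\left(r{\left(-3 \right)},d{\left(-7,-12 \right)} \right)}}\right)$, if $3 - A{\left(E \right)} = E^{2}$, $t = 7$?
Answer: $\frac{12126}{7} \approx 1732.3$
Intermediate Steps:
$r{\left(s \right)} = 10 + s^{2} + 6 s$
$L{\left(Y,J \right)} = 7 Y$
$N{\left(n,Z \right)} = 7 n$
$A{\left(E \right)} = 3 - E^{2}$
$A{\left(121 \right)} - \left(-19218 - - \frac{19934}{N{\left(r{\left(-3 \right)},d{\left(-7,-12 \right)} \right)}}\right) = \left(3 - 121^{2}\right) - \left(-19218 - - \frac{19934}{7 \left(10 + \left(-3\right)^{2} + 6 \left(-3\right)\right)}\right) = \left(3 - 14641\right) - \left(-19218 - - \frac{19934}{7 \left(10 + 9 - 18\right)}\right) = \left(3 - 14641\right) - \left(-19218 - - \frac{19934}{7 \cdot 1}\right) = -14638 - \left(-19218 - - \frac{19934}{7}\right) = -14638 - \left(-19218 + \frac{19934}{7}\right) = -14638 - - \frac{114592}{7} = -14638 + \frac{114592}{7} = \frac{12126}{7}$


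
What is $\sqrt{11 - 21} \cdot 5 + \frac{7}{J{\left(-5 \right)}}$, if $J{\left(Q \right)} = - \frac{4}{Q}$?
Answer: $\frac{35}{4} + 5 i \sqrt{10} \approx 8.75 + 15.811 i$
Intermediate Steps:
$\sqrt{11 - 21} \cdot 5 + \frac{7}{J{\left(-5 \right)}} = \sqrt{11 - 21} \cdot 5 + \frac{7}{\left(-4\right) \frac{1}{-5}} = \sqrt{-10} \cdot 5 + \frac{7}{\left(-4\right) \left(- \frac{1}{5}\right)} = i \sqrt{10} \cdot 5 + \frac{7}{\frac{4}{5}} = 5 i \sqrt{10} + 7 \cdot \frac{5}{4} = 5 i \sqrt{10} + \frac{35}{4} = \frac{35}{4} + 5 i \sqrt{10}$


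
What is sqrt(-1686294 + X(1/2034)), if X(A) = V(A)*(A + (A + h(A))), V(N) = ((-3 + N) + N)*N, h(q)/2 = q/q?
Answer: 2111*I*sqrt(44977791941)/344763 ≈ 1298.6*I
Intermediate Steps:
h(q) = 2 (h(q) = 2*(q/q) = 2*1 = 2)
V(N) = N*(-3 + 2*N) (V(N) = (-3 + 2*N)*N = N*(-3 + 2*N))
X(A) = A*(-3 + 2*A)*(2 + 2*A) (X(A) = (A*(-3 + 2*A))*(A + (A + 2)) = (A*(-3 + 2*A))*(A + (2 + A)) = (A*(-3 + 2*A))*(2 + 2*A) = A*(-3 + 2*A)*(2 + 2*A))
sqrt(-1686294 + X(1/2034)) = sqrt(-1686294 + 2*(1 + 1/2034)*(-3 + 2/2034)/2034) = sqrt(-1686294 + 2*(1/2034)*(1 + 1/2034)*(-3 + 2*(1/2034))) = sqrt(-1686294 + 2*(1/2034)*(2035/2034)*(-3 + 1/1017)) = sqrt(-1686294 + 2*(1/2034)*(2035/2034)*(-3050/1017)) = sqrt(-1686294 - 3103375/1051871913) = sqrt(-1773765298763797/1051871913) = 2111*I*sqrt(44977791941)/344763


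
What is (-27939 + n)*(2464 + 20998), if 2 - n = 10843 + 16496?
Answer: -1296885512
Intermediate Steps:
n = -27337 (n = 2 - (10843 + 16496) = 2 - 1*27339 = 2 - 27339 = -27337)
(-27939 + n)*(2464 + 20998) = (-27939 - 27337)*(2464 + 20998) = -55276*23462 = -1296885512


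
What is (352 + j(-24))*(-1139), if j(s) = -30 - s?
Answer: -394094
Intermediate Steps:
(352 + j(-24))*(-1139) = (352 + (-30 - 1*(-24)))*(-1139) = (352 + (-30 + 24))*(-1139) = (352 - 6)*(-1139) = 346*(-1139) = -394094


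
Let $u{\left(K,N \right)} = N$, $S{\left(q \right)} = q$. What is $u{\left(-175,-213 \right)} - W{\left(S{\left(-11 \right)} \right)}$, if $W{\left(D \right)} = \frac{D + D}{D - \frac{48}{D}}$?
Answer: $- \frac{15791}{73} \approx -216.31$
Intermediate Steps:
$W{\left(D \right)} = \frac{2 D}{D - \frac{48}{D}}$
$u{\left(-175,-213 \right)} - W{\left(S{\left(-11 \right)} \right)} = -213 - \frac{2 \left(-11\right)^{2}}{-48 + \left(-11\right)^{2}} = -213 - 2 \cdot 121 \frac{1}{-48 + 121} = -213 - 2 \cdot 121 \cdot \frac{1}{73} = -213 - \frac{242}{73} = - \frac{15791}{73}$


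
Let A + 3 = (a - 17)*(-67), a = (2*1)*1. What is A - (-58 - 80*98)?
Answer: 8900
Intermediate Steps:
a = 2 (a = 2*1 = 2)
A = 1002 (A = -3 + (2 - 17)*(-67) = -3 - 15*(-67) = -3 + 1005 = 1002)
A - (-58 - 80*98) = 1002 - (-58 - 80*98) = 1002 - (-58 - 7840) = 1002 - 1*(-7898) = 1002 + 7898 = 8900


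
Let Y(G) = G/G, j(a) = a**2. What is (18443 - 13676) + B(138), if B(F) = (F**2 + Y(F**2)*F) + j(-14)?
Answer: 24145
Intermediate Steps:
Y(G) = 1
B(F) = 196 + F + F**2 (B(F) = (F**2 + 1*F) + (-14)**2 = (F**2 + F) + 196 = (F + F**2) + 196 = 196 + F + F**2)
(18443 - 13676) + B(138) = (18443 - 13676) + (196 + 138 + 138**2) = 4767 + (196 + 138 + 19044) = 4767 + 19378 = 24145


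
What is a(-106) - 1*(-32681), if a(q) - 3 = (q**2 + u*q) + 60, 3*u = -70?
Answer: 139360/3 ≈ 46453.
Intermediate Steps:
u = -70/3 (u = (1/3)*(-70) = -70/3 ≈ -23.333)
a(q) = 63 + q**2 - 70*q/3 (a(q) = 3 + ((q**2 - 70*q/3) + 60) = 3 + (60 + q**2 - 70*q/3) = 63 + q**2 - 70*q/3)
a(-106) - 1*(-32681) = (63 + (-106)**2 - 70/3*(-106)) - 1*(-32681) = (63 + 11236 + 7420/3) + 32681 = 41317/3 + 32681 = 139360/3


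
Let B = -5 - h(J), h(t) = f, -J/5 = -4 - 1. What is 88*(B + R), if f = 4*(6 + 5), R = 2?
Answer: -4136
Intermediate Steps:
J = 25 (J = -5*(-4 - 1) = -5*(-5) = 25)
f = 44 (f = 4*11 = 44)
h(t) = 44
B = -49 (B = -5 - 1*44 = -5 - 44 = -49)
88*(B + R) = 88*(-49 + 2) = 88*(-47) = -4136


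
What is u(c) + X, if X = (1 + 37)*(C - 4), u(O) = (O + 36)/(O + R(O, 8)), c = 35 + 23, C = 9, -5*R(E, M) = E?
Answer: 22275/116 ≈ 192.03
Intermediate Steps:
R(E, M) = -E/5
c = 58
u(O) = 5*(36 + O)/(4*O) (u(O) = (O + 36)/(O - O/5) = (36 + O)/((4*O/5)) = (36 + O)*(5/(4*O)) = 5*(36 + O)/(4*O))
X = 190 (X = (1 + 37)*(9 - 4) = 38*5 = 190)
u(c) + X = (5/4 + 45/58) + 190 = 235/116 + 190 = 22275/116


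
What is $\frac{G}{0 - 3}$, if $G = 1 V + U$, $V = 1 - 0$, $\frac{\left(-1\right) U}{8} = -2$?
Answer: $- \frac{17}{3} \approx -5.6667$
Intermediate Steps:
$U = 16$ ($U = \left(-8\right) \left(-2\right) = 16$)
$V = 1$ ($V = 1 + 0 = 1$)
$G = 17$ ($G = 1 \cdot 1 + 16 = 1 + 16 = 17$)
$\frac{G}{0 - 3} = \frac{17}{0 - 3} = \frac{17}{-3} = 17 \left(- \frac{1}{3}\right) = - \frac{17}{3}$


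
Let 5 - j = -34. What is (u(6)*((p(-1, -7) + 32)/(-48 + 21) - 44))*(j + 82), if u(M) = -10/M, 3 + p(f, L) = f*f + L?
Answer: 732655/81 ≈ 9045.1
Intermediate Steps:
j = 39 (j = 5 - 1*(-34) = 5 + 34 = 39)
p(f, L) = -3 + L + f² (p(f, L) = -3 + (f*f + L) = -3 + (f² + L) = -3 + (L + f²) = -3 + L + f²)
(u(6)*((p(-1, -7) + 32)/(-48 + 21) - 44))*(j + 82) = ((-10/6)*(((-3 - 7 + (-1)²) + 32)/(-48 + 21) - 44))*(39 + 82) = ((-10*⅙)*(((-3 - 7 + 1) + 32)/(-27) - 44))*121 = -5*((-9 + 32)*(-1/27) - 44)/3*121 = -5*(23*(-1/27) - 44)/3*121 = -5*(-23/27 - 44)/3*121 = -5/3*(-1211/27)*121 = (6055/81)*121 = 732655/81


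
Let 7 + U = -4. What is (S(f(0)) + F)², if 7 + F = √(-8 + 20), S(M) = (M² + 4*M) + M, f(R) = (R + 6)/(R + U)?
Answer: 1477573/14641 - 4564*√3/121 ≈ 35.589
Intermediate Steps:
U = -11 (U = -7 - 4 = -11)
f(R) = (6 + R)/(-11 + R) (f(R) = (R + 6)/(R - 11) = (6 + R)/(-11 + R))
S(M) = M² + 5*M
F = -7 + 2*√3 (F = -7 + √(-8 + 20) = -7 + √12 = -7 + 2*√3 ≈ -3.5359)
(S(f(0)) + F)² = (((6 + 0)/(-11 + 0))*(5 + (6 + 0)/(-11 + 0)) + (-7 + 2*√3))² = ((6/(-11))*(5 + 6/(-11)) + (-7 + 2*√3))² = ((-1/11*6)*(5 - 1/11*6) + (-7 + 2*√3))² = (-6*(5 - 6/11)/11 + (-7 + 2*√3))² = (-6/11*49/11 + (-7 + 2*√3))² = (-294/121 + (-7 + 2*√3))² = (-1141/121 + 2*√3)²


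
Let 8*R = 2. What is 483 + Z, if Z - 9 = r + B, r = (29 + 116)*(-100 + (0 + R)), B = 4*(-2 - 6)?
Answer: -56015/4 ≈ -14004.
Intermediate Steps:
R = 1/4 (R = (1/8)*2 = 1/4 ≈ 0.25000)
B = -32 (B = 4*(-8) = -32)
r = -57855/4 (r = (29 + 116)*(-100 + (0 + 1/4)) = 145*(-100 + 1/4) = 145*(-399/4) = -57855/4 ≈ -14464.)
Z = -57947/4 (Z = 9 + (-57855/4 - 32) = 9 - 57983/4 = -57947/4 ≈ -14487.)
483 + Z = 483 - 57947/4 = -56015/4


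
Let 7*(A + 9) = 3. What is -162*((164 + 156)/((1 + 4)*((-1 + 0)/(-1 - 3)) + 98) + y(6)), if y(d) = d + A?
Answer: -293868/2779 ≈ -105.75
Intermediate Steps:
A = -60/7 (A = -9 + (1/7)*3 = -9 + 3/7 = -60/7 ≈ -8.5714)
y(d) = -60/7 + d (y(d) = d - 60/7 = -60/7 + d)
-162*((164 + 156)/((1 + 4)*((-1 + 0)/(-1 - 3)) + 98) + y(6)) = -162*((164 + 156)/((1 + 4)*((-1 + 0)/(-1 - 3)) + 98) + (-60/7 + 6)) = -162*(320/(5*(-1/(-4)) + 98) - 18/7) = -162*(320/(5*(-1*(-1/4)) + 98) - 18/7) = -162*(320/(5*(1/4) + 98) - 18/7) = -162*(320/(5/4 + 98) - 18/7) = -162*(320/(397/4) - 18/7) = -162*(320*(4/397) - 18/7) = -162*(1280/397 - 18/7) = -162*1814/2779 = -293868/2779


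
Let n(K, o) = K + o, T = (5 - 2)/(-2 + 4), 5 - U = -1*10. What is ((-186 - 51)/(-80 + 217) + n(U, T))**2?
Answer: 16378209/75076 ≈ 218.16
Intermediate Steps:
U = 15 (U = 5 - (-1)*10 = 5 - 1*(-10) = 5 + 10 = 15)
T = 3/2 ≈ 1.5000
((-186 - 51)/(-80 + 217) + n(U, T))**2 = ((-186 - 51)/(-80 + 217) + (15 + 3/2))**2 = (-237/137 + 33/2)**2 = (4047/274)**2 = 16378209/75076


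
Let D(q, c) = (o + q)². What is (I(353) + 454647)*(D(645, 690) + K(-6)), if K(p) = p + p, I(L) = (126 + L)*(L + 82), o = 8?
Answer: 282706327764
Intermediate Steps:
I(L) = (82 + L)*(126 + L) (I(L) = (126 + L)*(82 + L) = (82 + L)*(126 + L))
K(p) = 2*p
D(q, c) = (8 + q)²
(I(353) + 454647)*(D(645, 690) + K(-6)) = ((10332 + 353² + 208*353) + 454647)*((8 + 645)² + 2*(-6)) = ((10332 + 124609 + 73424) + 454647)*(653² - 12) = (208365 + 454647)*(426409 - 12) = 663012*426397 = 282706327764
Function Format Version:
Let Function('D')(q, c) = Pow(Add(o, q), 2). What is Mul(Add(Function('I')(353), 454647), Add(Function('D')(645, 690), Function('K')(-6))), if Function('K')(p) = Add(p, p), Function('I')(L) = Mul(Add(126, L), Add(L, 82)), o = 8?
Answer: 282706327764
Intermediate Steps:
Function('I')(L) = Mul(Add(82, L), Add(126, L)) (Function('I')(L) = Mul(Add(126, L), Add(82, L)) = Mul(Add(82, L), Add(126, L)))
Function('K')(p) = Mul(2, p)
Function('D')(q, c) = Pow(Add(8, q), 2)
Mul(Add(Function('I')(353), 454647), Add(Function('D')(645, 690), Function('K')(-6))) = Mul(Add(Add(10332, Pow(353, 2), Mul(208, 353)), 454647), Add(Pow(Add(8, 645), 2), Mul(2, -6))) = Mul(Add(Add(10332, 124609, 73424), 454647), Add(Pow(653, 2), -12)) = Mul(Add(208365, 454647), Add(426409, -12)) = Mul(663012, 426397) = 282706327764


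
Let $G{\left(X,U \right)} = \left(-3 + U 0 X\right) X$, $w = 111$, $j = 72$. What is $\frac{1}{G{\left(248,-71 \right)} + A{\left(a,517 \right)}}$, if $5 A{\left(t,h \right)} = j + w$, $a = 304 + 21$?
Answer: $- \frac{5}{3537} \approx -0.0014136$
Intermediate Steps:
$a = 325$
$A{\left(t,h \right)} = \frac{183}{5}$ ($A{\left(t,h \right)} = \frac{72 + 111}{5} = \frac{1}{5} \cdot 183 = \frac{183}{5}$)
$G{\left(X,U \right)} = - 3 X$ ($G{\left(X,U \right)} = \left(-3 + 0 X\right) X = \left(-3 + 0\right) X = - 3 X$)
$\frac{1}{G{\left(248,-71 \right)} + A{\left(a,517 \right)}} = \frac{1}{\left(-3\right) 248 + \frac{183}{5}} = \frac{1}{-744 + \frac{183}{5}} = \frac{1}{- \frac{3537}{5}} = - \frac{5}{3537}$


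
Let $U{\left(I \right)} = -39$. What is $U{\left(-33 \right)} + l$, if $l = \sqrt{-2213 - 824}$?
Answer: $-39 + i \sqrt{3037} \approx -39.0 + 55.109 i$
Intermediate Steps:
$l = i \sqrt{3037}$ ($l = \sqrt{-3037} = i \sqrt{3037} \approx 55.109 i$)
$U{\left(-33 \right)} + l = -39 + i \sqrt{3037}$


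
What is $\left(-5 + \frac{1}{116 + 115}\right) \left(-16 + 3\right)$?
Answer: $\frac{15002}{231} \approx 64.944$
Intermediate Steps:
$\left(-5 + \frac{1}{116 + 115}\right) \left(-16 + 3\right) = \left(-5 + \frac{1}{231}\right) \left(-13\right) = \left(- \frac{1154}{231}\right) \left(-13\right) = \frac{15002}{231}$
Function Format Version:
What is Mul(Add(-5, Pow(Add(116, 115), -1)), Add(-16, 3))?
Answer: Rational(15002, 231) ≈ 64.944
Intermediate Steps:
Mul(Add(-5, Pow(Add(116, 115), -1)), Add(-16, 3)) = Mul(Add(-5, Pow(231, -1)), -13) = Mul(Add(-5, Rational(1, 231)), -13) = Mul(Rational(-1154, 231), -13) = Rational(15002, 231)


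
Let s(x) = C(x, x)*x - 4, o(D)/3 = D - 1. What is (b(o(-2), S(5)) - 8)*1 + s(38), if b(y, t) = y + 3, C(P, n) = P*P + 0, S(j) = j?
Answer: 54854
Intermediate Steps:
C(P, n) = P² (C(P, n) = P² + 0 = P²)
o(D) = -3 + 3*D (o(D) = 3*(D - 1) = 3*(-1 + D) = -3 + 3*D)
s(x) = -4 + x³ (s(x) = x²*x - 4 = x³ - 4 = -4 + x³)
b(y, t) = 3 + y
(b(o(-2), S(5)) - 8)*1 + s(38) = ((3 + (-3 + 3*(-2))) - 8)*1 + (-4 + 38³) = ((3 + (-3 - 6)) - 8)*1 + (-4 + 54872) = ((3 - 9) - 8)*1 + 54868 = (-6 - 8)*1 + 54868 = -14*1 + 54868 = -14 + 54868 = 54854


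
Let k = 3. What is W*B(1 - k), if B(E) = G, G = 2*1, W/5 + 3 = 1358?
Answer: 13550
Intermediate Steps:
W = 6775 (W = -15 + 5*1358 = -15 + 6790 = 6775)
G = 2
B(E) = 2
W*B(1 - k) = 6775*2 = 13550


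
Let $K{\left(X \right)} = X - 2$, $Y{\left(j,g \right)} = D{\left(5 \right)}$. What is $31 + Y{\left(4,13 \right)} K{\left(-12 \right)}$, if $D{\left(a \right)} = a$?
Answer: $-39$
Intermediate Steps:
$Y{\left(j,g \right)} = 5$
$K{\left(X \right)} = -2 + X$
$31 + Y{\left(4,13 \right)} K{\left(-12 \right)} = 31 + 5 \left(-2 - 12\right) = 31 + 5 \left(-14\right) = 31 - 70 = -39$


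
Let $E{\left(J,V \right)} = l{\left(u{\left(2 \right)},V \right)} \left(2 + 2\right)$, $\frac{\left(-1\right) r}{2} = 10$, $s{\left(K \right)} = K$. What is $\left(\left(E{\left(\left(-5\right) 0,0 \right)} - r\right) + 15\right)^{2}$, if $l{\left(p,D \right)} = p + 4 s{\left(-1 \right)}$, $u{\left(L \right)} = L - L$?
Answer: $361$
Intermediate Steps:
$u{\left(L \right)} = 0$
$l{\left(p,D \right)} = -4 + p$ ($l{\left(p,D \right)} = p + 4 \left(-1\right) = p - 4 = -4 + p$)
$r = -20$ ($r = \left(-2\right) 10 = -20$)
$E{\left(J,V \right)} = -16$ ($E{\left(J,V \right)} = \left(-4 + 0\right) \left(2 + 2\right) = \left(-4\right) 4 = -16$)
$\left(\left(E{\left(\left(-5\right) 0,0 \right)} - r\right) + 15\right)^{2} = \left(\left(-16 - -20\right) + 15\right)^{2} = \left(\left(-16 + 20\right) + 15\right)^{2} = \left(4 + 15\right)^{2} = 19^{2} = 361$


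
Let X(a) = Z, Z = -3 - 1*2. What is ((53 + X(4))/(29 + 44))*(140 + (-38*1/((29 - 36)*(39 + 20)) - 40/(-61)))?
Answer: 170201184/1839089 ≈ 92.547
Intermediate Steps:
Z = -5 (Z = -3 - 2 = -5)
X(a) = -5
((53 + X(4))/(29 + 44))*(140 + (-38*1/((29 - 36)*(39 + 20)) - 40/(-61))) = ((53 - 5)/(29 + 44))*(140 + (-38*1/((29 - 36)*(39 + 20)) - 40/(-61))) = (48/73)*(140 + (-38/(59*(-7)) - 40*(-1/61))) = (48*(1/73))*(140 + (-38/(-413) + 40/61)) = 48*(140 + (-38*(-1/413) + 40/61))/73 = 48*(140 + (38/413 + 40/61))/73 = 48*(140 + 18838/25193)/73 = (48/73)*(3545858/25193) = 170201184/1839089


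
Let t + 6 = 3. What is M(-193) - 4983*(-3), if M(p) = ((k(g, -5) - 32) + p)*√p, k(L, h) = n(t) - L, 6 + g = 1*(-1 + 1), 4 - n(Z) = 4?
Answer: 14949 - 219*I*√193 ≈ 14949.0 - 3042.4*I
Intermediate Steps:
t = -3 (t = -6 + 3 = -3)
n(Z) = 0 (n(Z) = 4 - 1*4 = 4 - 4 = 0)
g = -6 (g = -6 + 1*(-1 + 1) = -6 + 1*0 = -6 + 0 = -6)
k(L, h) = -L (k(L, h) = 0 - L = -L)
M(p) = √p*(-26 + p) (M(p) = ((-1*(-6) - 32) + p)*√p = ((6 - 32) + p)*√p = (-26 + p)*√p = √p*(-26 + p))
M(-193) - 4983*(-3) = √(-193)*(-26 - 193) - 4983*(-3) = (I*√193)*(-219) + 14949 = -219*I*√193 + 14949 = 14949 - 219*I*√193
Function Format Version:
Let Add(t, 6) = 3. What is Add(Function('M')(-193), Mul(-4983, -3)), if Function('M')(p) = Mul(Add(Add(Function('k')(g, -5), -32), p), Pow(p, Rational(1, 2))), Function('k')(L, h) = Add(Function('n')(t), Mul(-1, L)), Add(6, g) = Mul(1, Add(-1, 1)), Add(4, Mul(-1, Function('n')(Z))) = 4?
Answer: Add(14949, Mul(-219, I, Pow(193, Rational(1, 2)))) ≈ Add(14949., Mul(-3042.4, I))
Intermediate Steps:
t = -3 (t = Add(-6, 3) = -3)
Function('n')(Z) = 0 (Function('n')(Z) = Add(4, Mul(-1, 4)) = Add(4, -4) = 0)
g = -6 (g = Add(-6, Mul(1, Add(-1, 1))) = Add(-6, Mul(1, 0)) = Add(-6, 0) = -6)
Function('k')(L, h) = Mul(-1, L) (Function('k')(L, h) = Add(0, Mul(-1, L)) = Mul(-1, L))
Function('M')(p) = Mul(Pow(p, Rational(1, 2)), Add(-26, p)) (Function('M')(p) = Mul(Add(Add(Mul(-1, -6), -32), p), Pow(p, Rational(1, 2))) = Mul(Add(Add(6, -32), p), Pow(p, Rational(1, 2))) = Mul(Add(-26, p), Pow(p, Rational(1, 2))) = Mul(Pow(p, Rational(1, 2)), Add(-26, p)))
Add(Function('M')(-193), Mul(-4983, -3)) = Add(Mul(Pow(-193, Rational(1, 2)), Add(-26, -193)), Mul(-4983, -3)) = Add(Mul(Mul(I, Pow(193, Rational(1, 2))), -219), 14949) = Add(Mul(-219, I, Pow(193, Rational(1, 2))), 14949) = Add(14949, Mul(-219, I, Pow(193, Rational(1, 2))))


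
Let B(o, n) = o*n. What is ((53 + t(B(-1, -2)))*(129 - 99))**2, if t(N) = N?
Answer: 2722500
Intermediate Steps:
B(o, n) = n*o
((53 + t(B(-1, -2)))*(129 - 99))**2 = ((53 - 2*(-1))*(129 - 99))**2 = ((53 + 2)*30)**2 = (55*30)**2 = 1650**2 = 2722500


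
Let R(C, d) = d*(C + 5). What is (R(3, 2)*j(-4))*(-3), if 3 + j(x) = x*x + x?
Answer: -432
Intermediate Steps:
R(C, d) = d*(5 + C)
j(x) = -3 + x + x**2 (j(x) = -3 + (x*x + x) = -3 + (x**2 + x) = -3 + (x + x**2) = -3 + x + x**2)
(R(3, 2)*j(-4))*(-3) = ((2*(5 + 3))*(-3 - 4 + (-4)**2))*(-3) = ((2*8)*(-3 - 4 + 16))*(-3) = (16*9)*(-3) = 144*(-3) = -432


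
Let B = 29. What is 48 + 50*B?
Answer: 1498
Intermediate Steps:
48 + 50*B = 48 + 50*29 = 48 + 1450 = 1498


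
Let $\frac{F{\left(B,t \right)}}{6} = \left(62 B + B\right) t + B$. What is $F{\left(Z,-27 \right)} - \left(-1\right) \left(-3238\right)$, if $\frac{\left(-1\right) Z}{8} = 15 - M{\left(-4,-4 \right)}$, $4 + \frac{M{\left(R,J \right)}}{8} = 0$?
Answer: $3831962$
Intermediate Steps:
$M{\left(R,J \right)} = -32$ ($M{\left(R,J \right)} = -32 + 8 \cdot 0 = -32 + 0 = -32$)
$Z = -376$ ($Z = - 8 \left(15 - -32\right) = - 8 \left(15 + 32\right) = \left(-8\right) 47 = -376$)
$F{\left(B,t \right)} = 6 B + 378 B t$ ($F{\left(B,t \right)} = 6 \left(\left(62 B + B\right) t + B\right) = 6 \left(63 B t + B\right) = 6 \left(B + 63 B t\right) = 6 B + 378 B t$)
$F{\left(Z,-27 \right)} - \left(-1\right) \left(-3238\right) = 6 \left(-376\right) \left(1 + 63 \left(-27\right)\right) - \left(-1\right) \left(-3238\right) = 6 \left(-376\right) \left(1 - 1701\right) - 3238 = 6 \left(-376\right) \left(-1700\right) - 3238 = 3835200 - 3238 = 3831962$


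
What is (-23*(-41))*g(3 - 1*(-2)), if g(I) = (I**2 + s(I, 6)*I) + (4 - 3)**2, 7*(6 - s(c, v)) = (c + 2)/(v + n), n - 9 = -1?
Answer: 734597/14 ≈ 52471.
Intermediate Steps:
n = 8 (n = 9 - 1 = 8)
s(c, v) = 6 - (2 + c)/(7*(8 + v)) (s(c, v) = 6 - (c + 2)/(7*(v + 8)) = 6 - (2 + c)/(7*(8 + v)))
g(I) = 1 + I**2 + I*(293/49 - I/98) (g(I) = (I**2 + ((334 - I + 42*6)/(7*(8 + 6)))*I) + (4 - 3)**2 = (I**2 + ((1/7)*(334 - I + 252)/14)*I) + 1**2 = (I**2 + ((1/7)*(1/14)*(586 - I))*I) + 1 = (I**2 + (293/49 - I/98)*I) + 1 = (I**2 + I*(293/49 - I/98)) + 1 = 1 + I**2 + I*(293/49 - I/98))
(-23*(-41))*g(3 - 1*(-2)) = (-23*(-41))*(1 + 97*(3 - 1*(-2))**2/98 + 293*(3 - 1*(-2))/49) = 943*(1 + 97*(3 + 2)**2/98 + 293*(3 + 2)/49) = 943*(1 + (97/98)*5**2 + (293/49)*5) = 943*(1 + (97/98)*25 + 1465/49) = 943*(1 + 2425/98 + 1465/49) = 943*(779/14) = 734597/14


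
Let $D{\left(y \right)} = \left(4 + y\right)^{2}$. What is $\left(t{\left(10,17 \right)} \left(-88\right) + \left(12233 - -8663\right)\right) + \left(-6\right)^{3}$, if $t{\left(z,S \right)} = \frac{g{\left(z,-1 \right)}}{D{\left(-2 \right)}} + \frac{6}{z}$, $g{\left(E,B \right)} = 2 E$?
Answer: $\frac{100936}{5} \approx 20187.0$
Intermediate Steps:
$t{\left(z,S \right)} = \frac{z}{2} + \frac{6}{z}$ ($t{\left(z,S \right)} = \frac{2 z}{\left(4 - 2\right)^{2}} + \frac{6}{z} = \frac{2 z}{2^{2}} + \frac{6}{z} = \frac{2 z}{4} + \frac{6}{z} = 2 z \frac{1}{4} + \frac{6}{z} = \frac{z}{2} + \frac{6}{z}$)
$\left(t{\left(10,17 \right)} \left(-88\right) + \left(12233 - -8663\right)\right) + \left(-6\right)^{3} = \left(\left(\frac{1}{2} \cdot 10 + \frac{6}{10}\right) \left(-88\right) + \left(12233 - -8663\right)\right) + \left(-6\right)^{3} = \left(\left(5 + 6 \cdot \frac{1}{10}\right) \left(-88\right) + \left(12233 + 8663\right)\right) - 216 = \left(\left(5 + \frac{3}{5}\right) \left(-88\right) + 20896\right) - 216 = \left(\frac{28}{5} \left(-88\right) + 20896\right) - 216 = \left(- \frac{2464}{5} + 20896\right) - 216 = \frac{102016}{5} - 216 = \frac{100936}{5}$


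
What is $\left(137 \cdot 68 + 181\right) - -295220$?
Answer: $304717$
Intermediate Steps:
$\left(137 \cdot 68 + 181\right) - -295220 = \left(9316 + 181\right) + 295220 = 9497 + 295220 = 304717$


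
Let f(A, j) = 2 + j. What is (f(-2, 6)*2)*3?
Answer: 48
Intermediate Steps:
(f(-2, 6)*2)*3 = ((2 + 6)*2)*3 = (8*2)*3 = 16*3 = 48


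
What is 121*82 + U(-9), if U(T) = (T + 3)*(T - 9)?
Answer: 10030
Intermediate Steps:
U(T) = (-9 + T)*(3 + T) (U(T) = (3 + T)*(-9 + T) = (-9 + T)*(3 + T))
121*82 + U(-9) = 121*82 + (-27 + (-9)² - 6*(-9)) = 9922 + (-27 + 81 + 54) = 9922 + 108 = 10030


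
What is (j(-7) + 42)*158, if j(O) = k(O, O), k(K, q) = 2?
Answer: 6952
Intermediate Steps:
j(O) = 2
(j(-7) + 42)*158 = (2 + 42)*158 = 44*158 = 6952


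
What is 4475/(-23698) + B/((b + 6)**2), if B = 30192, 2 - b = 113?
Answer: 222051047/87090150 ≈ 2.5497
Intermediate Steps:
b = -111 (b = 2 - 1*113 = 2 - 113 = -111)
4475/(-23698) + B/((b + 6)**2) = 4475/(-23698) + 30192/((-111 + 6)**2) = 4475*(-1/23698) + 30192/((-105)**2) = -4475/23698 + 30192/11025 = -4475/23698 + 30192*(1/11025) = -4475/23698 + 10064/3675 = 222051047/87090150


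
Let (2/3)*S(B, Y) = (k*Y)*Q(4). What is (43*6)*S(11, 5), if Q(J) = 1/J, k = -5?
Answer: -9675/4 ≈ -2418.8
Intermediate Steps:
S(B, Y) = -15*Y/8 (S(B, Y) = 3*(-5*Y/4)/2 = -15*Y/8)
(43*6)*S(11, 5) = (43*6)*(-15/8*5) = 258*(-75/8) = -9675/4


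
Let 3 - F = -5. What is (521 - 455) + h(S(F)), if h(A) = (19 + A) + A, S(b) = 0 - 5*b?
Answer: 5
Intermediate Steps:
F = 8 (F = 3 - 1*(-5) = 3 + 5 = 8)
S(b) = -5*b
h(A) = 19 + 2*A
(521 - 455) + h(S(F)) = (521 - 455) + (19 + 2*(-5*8)) = 66 + (19 + 2*(-40)) = 66 + (19 - 80) = 66 - 61 = 5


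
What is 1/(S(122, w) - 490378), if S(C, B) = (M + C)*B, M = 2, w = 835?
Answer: -1/386838 ≈ -2.5851e-6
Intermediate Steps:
S(C, B) = B*(2 + C) (S(C, B) = (2 + C)*B = B*(2 + C))
1/(S(122, w) - 490378) = 1/(835*(2 + 122) - 490378) = 1/(835*124 - 490378) = 1/(103540 - 490378) = 1/(-386838) = -1/386838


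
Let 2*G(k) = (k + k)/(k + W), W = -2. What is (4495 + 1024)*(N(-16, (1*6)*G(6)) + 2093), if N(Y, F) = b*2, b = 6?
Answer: 11617495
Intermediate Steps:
G(k) = k/(-2 + k) (G(k) = ((k + k)/(k - 2))/2 = ((2*k)/(-2 + k))/2 = (2*k/(-2 + k))/2 = k/(-2 + k))
N(Y, F) = 12 (N(Y, F) = 6*2 = 12)
(4495 + 1024)*(N(-16, (1*6)*G(6)) + 2093) = (4495 + 1024)*(12 + 2093) = 5519*2105 = 11617495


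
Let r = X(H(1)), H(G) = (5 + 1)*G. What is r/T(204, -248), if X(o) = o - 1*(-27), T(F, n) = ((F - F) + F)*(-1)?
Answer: -11/68 ≈ -0.16176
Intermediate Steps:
H(G) = 6*G
T(F, n) = -F (T(F, n) = (0 + F)*(-1) = F*(-1) = -F)
X(o) = 27 + o (X(o) = o + 27 = 27 + o)
r = 33 (r = 27 + 6*1 = 27 + 6 = 33)
r/T(204, -248) = 33/((-1*204)) = 33/(-204) = 33*(-1/204) = -11/68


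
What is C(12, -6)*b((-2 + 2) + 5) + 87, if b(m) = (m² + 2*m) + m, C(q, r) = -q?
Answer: -393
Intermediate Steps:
b(m) = m² + 3*m
C(12, -6)*b((-2 + 2) + 5) + 87 = (-1*12)*(((-2 + 2) + 5)*(3 + ((-2 + 2) + 5))) + 87 = -12*(0 + 5)*(3 + (0 + 5)) + 87 = -60*(3 + 5) + 87 = -60*8 + 87 = -12*40 + 87 = -480 + 87 = -393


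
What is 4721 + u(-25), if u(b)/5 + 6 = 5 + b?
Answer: 4591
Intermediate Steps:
u(b) = -5 + 5*b (u(b) = -30 + 5*(5 + b) = -30 + (25 + 5*b) = -5 + 5*b)
4721 + u(-25) = 4721 + (-5 + 5*(-25)) = 4721 + (-5 - 125) = 4721 - 130 = 4591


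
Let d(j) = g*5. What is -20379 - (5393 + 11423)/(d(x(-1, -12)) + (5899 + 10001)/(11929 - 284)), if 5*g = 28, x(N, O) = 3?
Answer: -179115629/8549 ≈ -20952.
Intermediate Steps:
g = 28/5 (g = (⅕)*28 = 28/5 ≈ 5.6000)
d(j) = 28 (d(j) = (28/5)*5 = 28)
-20379 - (5393 + 11423)/(d(x(-1, -12)) + (5899 + 10001)/(11929 - 284)) = -20379 - (5393 + 11423)/(28 + (5899 + 10001)/(11929 - 284)) = -20379 - 16816/(28 + 15900/11645) = -20379 - 16816/(28 + 15900*(1/11645)) = -20379 - 16816/(28 + 3180/2329) = -20379 - 16816/68392/2329 = -20379 - 16816*2329/68392 = -20379 - 1*4895558/8549 = -20379 - 4895558/8549 = -179115629/8549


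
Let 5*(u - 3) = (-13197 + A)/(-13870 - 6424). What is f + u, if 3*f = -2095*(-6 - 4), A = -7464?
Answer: 2126771713/304410 ≈ 6986.5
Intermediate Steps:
f = 20950/3 (f = (-2095*(-6 - 4))/3 = (-2095*(-10))/3 = (⅓)*20950 = 20950/3 ≈ 6983.3)
u = 325071/101470 (u = 3 + ((-13197 - 7464)/(-13870 - 6424))/5 = 3 + (-20661/(-20294))/5 = 3 + (-20661*(-1/20294))/5 = 3 + (⅕)*(20661/20294) = 3 + 20661/101470 = 325071/101470 ≈ 3.2036)
f + u = 20950/3 + 325071/101470 = 2126771713/304410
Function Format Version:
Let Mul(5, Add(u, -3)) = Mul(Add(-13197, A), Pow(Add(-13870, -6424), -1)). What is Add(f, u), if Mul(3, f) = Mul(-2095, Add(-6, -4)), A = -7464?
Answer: Rational(2126771713, 304410) ≈ 6986.5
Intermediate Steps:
f = Rational(20950, 3) (f = Mul(Rational(1, 3), Mul(-2095, Add(-6, -4))) = Mul(Rational(1, 3), Mul(-2095, -10)) = Mul(Rational(1, 3), 20950) = Rational(20950, 3) ≈ 6983.3)
u = Rational(325071, 101470) (u = Add(3, Mul(Rational(1, 5), Mul(Add(-13197, -7464), Pow(Add(-13870, -6424), -1)))) = Add(3, Mul(Rational(1, 5), Mul(-20661, Pow(-20294, -1)))) = Add(3, Mul(Rational(1, 5), Mul(-20661, Rational(-1, 20294)))) = Add(3, Mul(Rational(1, 5), Rational(20661, 20294))) = Add(3, Rational(20661, 101470)) = Rational(325071, 101470) ≈ 3.2036)
Add(f, u) = Add(Rational(20950, 3), Rational(325071, 101470)) = Rational(2126771713, 304410)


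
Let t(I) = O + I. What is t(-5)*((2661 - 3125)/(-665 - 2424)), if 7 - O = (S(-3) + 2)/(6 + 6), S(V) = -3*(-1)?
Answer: 2204/9267 ≈ 0.23783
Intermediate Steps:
S(V) = 3
O = 79/12 (O = 7 - (3 + 2)/(6 + 6) = 7 - 5/12 = 79/12 ≈ 6.5833)
t(I) = 79/12 + I
t(-5)*((2661 - 3125)/(-665 - 2424)) = (79/12 - 5)*((2661 - 3125)/(-665 - 2424)) = 19*(-464/(-3089))/12 = 19*(-464*(-1/3089))/12 = (19/12)*(464/3089) = 2204/9267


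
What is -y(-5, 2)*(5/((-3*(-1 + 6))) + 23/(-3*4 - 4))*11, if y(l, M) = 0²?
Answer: 0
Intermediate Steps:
y(l, M) = 0
-y(-5, 2)*(5/((-3*(-1 + 6))) + 23/(-3*4 - 4))*11 = -0*(5/((-3*(-1 + 6))) + 23/(-3*4 - 4))*11 = -0*(5/((-3*5)) + 23/(-12 - 4))*11 = -0*(5/(-15) + 23/(-16))*11 = -0*(5*(-1/15) + 23*(-1/16))*11 = -0*(-⅓ - 23/16)*11 = -0*(-85/48)*11 = -0*11 = -1*0 = 0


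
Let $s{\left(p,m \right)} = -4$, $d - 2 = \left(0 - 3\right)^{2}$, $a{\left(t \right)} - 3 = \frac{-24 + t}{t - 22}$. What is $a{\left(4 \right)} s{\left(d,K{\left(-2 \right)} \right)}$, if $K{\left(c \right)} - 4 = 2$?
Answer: $- \frac{148}{9} \approx -16.444$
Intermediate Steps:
$K{\left(c \right)} = 6$ ($K{\left(c \right)} = 4 + 2 = 6$)
$a{\left(t \right)} = 3 + \frac{-24 + t}{-22 + t}$ ($a{\left(t \right)} = 3 + \frac{-24 + t}{t - 22} = 3 + \frac{-24 + t}{-22 + t}$)
$d = 11$ ($d = 2 + \left(0 - 3\right)^{2} = 2 + \left(-3\right)^{2} = 2 + 9 = 11$)
$a{\left(4 \right)} s{\left(d,K{\left(-2 \right)} \right)} = \frac{2 \left(-45 + 2 \cdot 4\right)}{-22 + 4} \left(-4\right) = \frac{2 \left(-45 + 8\right)}{-18} \left(-4\right) = 2 \left(- \frac{1}{18}\right) \left(-37\right) \left(-4\right) = \frac{37}{9} \left(-4\right) = - \frac{148}{9}$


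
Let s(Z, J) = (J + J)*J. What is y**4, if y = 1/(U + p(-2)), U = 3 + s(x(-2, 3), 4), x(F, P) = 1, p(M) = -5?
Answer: 1/810000 ≈ 1.2346e-6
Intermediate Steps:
s(Z, J) = 2*J**2 (s(Z, J) = (2*J)*J = 2*J**2)
U = 35 (U = 3 + 2*4**2 = 3 + 2*16 = 3 + 32 = 35)
y = 1/30 (y = 1/(35 - 5) = 1/30 ≈ 0.033333)
y**4 = (1/30)**4 = 1/810000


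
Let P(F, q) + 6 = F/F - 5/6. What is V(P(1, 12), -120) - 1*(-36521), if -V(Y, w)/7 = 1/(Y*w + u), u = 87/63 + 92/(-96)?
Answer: 4297461415/117671 ≈ 36521.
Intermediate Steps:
u = 71/168 (u = 87*(1/63) + 92*(-1/96) = 29/21 - 23/24 = 71/168 ≈ 0.42262)
P(F, q) = -35/6 (P(F, q) = -6 + (F/F - 5/6) = -6 + (1 - 5*⅙) = -6 + (1 - ⅚) = -6 + ⅙ = -35/6)
V(Y, w) = -7/(71/168 + Y*w) (V(Y, w) = -7/(Y*w + 71/168) = -7/(71/168 + Y*w))
V(P(1, 12), -120) - 1*(-36521) = -1176/(71 + 168*(-35/6)*(-120)) - 1*(-36521) = -1176/(71 + 117600) + 36521 = -1176/117671 + 36521 = 4297461415/117671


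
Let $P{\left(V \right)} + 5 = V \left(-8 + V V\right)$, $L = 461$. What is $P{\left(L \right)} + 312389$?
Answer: $98280877$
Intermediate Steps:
$P{\left(V \right)} = -5 + V \left(-8 + V^{2}\right)$ ($P{\left(V \right)} = -5 + V \left(-8 + V V\right) = -5 + V \left(-8 + V^{2}\right)$)
$P{\left(L \right)} + 312389 = \left(-5 + 461^{3} - 3688\right) + 312389 = \left(-5 + 97972181 - 3688\right) + 312389 = 97968488 + 312389 = 98280877$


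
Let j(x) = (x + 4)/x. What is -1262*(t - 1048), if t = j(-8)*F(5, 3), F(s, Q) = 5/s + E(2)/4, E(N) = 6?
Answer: 2641997/2 ≈ 1.3210e+6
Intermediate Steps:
F(s, Q) = 3/2 + 5/s (F(s, Q) = 5/s + 6/4 = 5/s + 6*(¼) = 5/s + 3/2 = 3/2 + 5/s)
j(x) = (4 + x)/x
t = 5/4 (t = ((4 - 8)/(-8))*(3/2 + 5/5) = (-⅛*(-4))*(3/2 + 5*(⅕)) = (3/2 + 1)/2 = (½)*(5/2) = 5/4 ≈ 1.2500)
-1262*(t - 1048) = -1262*(5/4 - 1048) = -1262*(-4187/4) = 2641997/2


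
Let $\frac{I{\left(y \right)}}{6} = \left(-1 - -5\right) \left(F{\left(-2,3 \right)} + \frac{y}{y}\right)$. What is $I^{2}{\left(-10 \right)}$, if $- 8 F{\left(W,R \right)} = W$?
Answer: $900$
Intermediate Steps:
$F{\left(W,R \right)} = - \frac{W}{8}$
$I{\left(y \right)} = 30$ ($I{\left(y \right)} = 6 \left(-1 - -5\right) \left(\left(- \frac{1}{8}\right) \left(-2\right) + \frac{y}{y}\right) = 6 \left(-1 + 5\right) \left(\frac{1}{4} + 1\right) = 6 \cdot 4 \cdot \frac{5}{4} = 6 \cdot 5 = 30$)
$I^{2}{\left(-10 \right)} = 30^{2} = 900$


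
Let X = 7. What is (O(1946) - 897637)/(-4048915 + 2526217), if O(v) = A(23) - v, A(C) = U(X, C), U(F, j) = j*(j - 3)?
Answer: 899123/1522698 ≈ 0.59048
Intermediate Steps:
U(F, j) = j*(-3 + j)
A(C) = C*(-3 + C)
O(v) = 460 - v (O(v) = 23*(-3 + 23) - v = 23*20 - v = 460 - v)
(O(1946) - 897637)/(-4048915 + 2526217) = ((460 - 1*1946) - 897637)/(-4048915 + 2526217) = ((460 - 1946) - 897637)/(-1522698) = (-1486 - 897637)*(-1/1522698) = -899123*(-1/1522698) = 899123/1522698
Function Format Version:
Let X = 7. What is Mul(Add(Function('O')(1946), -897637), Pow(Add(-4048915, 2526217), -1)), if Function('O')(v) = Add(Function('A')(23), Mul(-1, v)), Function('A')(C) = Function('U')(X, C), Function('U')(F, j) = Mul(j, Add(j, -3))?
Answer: Rational(899123, 1522698) ≈ 0.59048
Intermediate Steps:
Function('U')(F, j) = Mul(j, Add(-3, j))
Function('A')(C) = Mul(C, Add(-3, C))
Function('O')(v) = Add(460, Mul(-1, v)) (Function('O')(v) = Add(Mul(23, Add(-3, 23)), Mul(-1, v)) = Add(Mul(23, 20), Mul(-1, v)) = Add(460, Mul(-1, v)))
Mul(Add(Function('O')(1946), -897637), Pow(Add(-4048915, 2526217), -1)) = Mul(Add(Add(460, Mul(-1, 1946)), -897637), Pow(Add(-4048915, 2526217), -1)) = Mul(Add(Add(460, -1946), -897637), Pow(-1522698, -1)) = Mul(Add(-1486, -897637), Rational(-1, 1522698)) = Mul(-899123, Rational(-1, 1522698)) = Rational(899123, 1522698)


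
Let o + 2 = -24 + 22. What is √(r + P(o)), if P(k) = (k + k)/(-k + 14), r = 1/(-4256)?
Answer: I*√4530778/3192 ≈ 0.66684*I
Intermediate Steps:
r = -1/4256 ≈ -0.00023496
o = -4 (o = -2 + (-24 + 22) = -2 - 2 = -4)
P(k) = 2*k/(14 - k) (P(k) = (2*k)/(14 - k) = 2*k/(14 - k))
√(r + P(o)) = √(-1/4256 - 2*(-4)/(-14 - 4)) = √(-1/4256 - 2*(-4)/(-18)) = √(-1/4256 - 2*(-4)*(-1/18)) = √(-1/4256 - 4/9) = √(-17033/38304) = I*√4530778/3192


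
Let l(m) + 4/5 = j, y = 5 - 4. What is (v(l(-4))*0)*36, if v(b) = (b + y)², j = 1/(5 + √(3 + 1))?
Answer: 0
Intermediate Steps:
y = 1
j = ⅐ (j = 1/(5 + √4) = 1/(5 + 2) = 1/7 = ⅐ ≈ 0.14286)
l(m) = -23/35 (l(m) = -⅘ + ⅐ = -23/35)
v(b) = (1 + b)² (v(b) = (b + 1)² = (1 + b)²)
(v(l(-4))*0)*36 = ((1 - 23/35)²*0)*36 = ((12/35)²*0)*36 = ((144/1225)*0)*36 = 0*36 = 0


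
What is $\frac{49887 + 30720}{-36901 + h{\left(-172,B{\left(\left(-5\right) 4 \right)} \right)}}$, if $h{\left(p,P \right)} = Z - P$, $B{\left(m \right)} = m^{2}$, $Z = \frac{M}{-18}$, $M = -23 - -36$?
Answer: $- \frac{1450926}{671431} \approx -2.1609$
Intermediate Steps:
$M = 13$ ($M = -23 + 36 = 13$)
$Z = - \frac{13}{18}$ ($Z = \frac{13}{-18} = 13 \left(- \frac{1}{18}\right) = - \frac{13}{18} \approx -0.72222$)
$h{\left(p,P \right)} = - \frac{13}{18} - P$
$\frac{49887 + 30720}{-36901 + h{\left(-172,B{\left(\left(-5\right) 4 \right)} \right)}} = \frac{49887 + 30720}{-36901 - \left(\frac{13}{18} + \left(\left(-5\right) 4\right)^{2}\right)} = \frac{80607}{-36901 - \frac{7213}{18}} = \frac{80607}{- \frac{671431}{18}} = 80607 \left(- \frac{18}{671431}\right) = - \frac{1450926}{671431}$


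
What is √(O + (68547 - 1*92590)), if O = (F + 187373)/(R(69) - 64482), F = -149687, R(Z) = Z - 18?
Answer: I*√11090380735821/21477 ≈ 155.06*I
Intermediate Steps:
R(Z) = -18 + Z
O = -12562/21477 (O = (-149687 + 187373)/((-18 + 69) - 64482) = 37686/(51 - 64482) = 37686/(-64431) = 37686*(-1/64431) = -12562/21477 ≈ -0.58490)
√(O + (68547 - 1*92590)) = √(-12562/21477 + (68547 - 1*92590)) = √(-12562/21477 + (68547 - 92590)) = √(-12562/21477 - 24043) = √(-516384073/21477) = I*√11090380735821/21477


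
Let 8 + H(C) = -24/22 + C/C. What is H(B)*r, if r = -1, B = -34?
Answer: 89/11 ≈ 8.0909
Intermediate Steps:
H(C) = -89/11 (H(C) = -8 + (-24/22 + C/C) = -8 + (-24*1/22 + 1) = -8 + (-12/11 + 1) = -8 - 1/11 = -89/11)
H(B)*r = -89/11*(-1) = 89/11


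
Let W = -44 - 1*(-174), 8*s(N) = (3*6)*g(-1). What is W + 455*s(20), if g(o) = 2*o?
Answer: -3835/2 ≈ -1917.5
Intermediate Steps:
s(N) = -9/2 (s(N) = ((3*6)*(2*(-1)))/8 = (18*(-2))/8 = (⅛)*(-36) = -9/2)
W = 130 (W = -44 + 174 = 130)
W + 455*s(20) = 130 + 455*(-9/2) = 130 - 4095/2 = -3835/2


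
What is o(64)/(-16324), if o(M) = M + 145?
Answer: -19/1484 ≈ -0.012803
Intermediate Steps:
o(M) = 145 + M
o(64)/(-16324) = (145 + 64)/(-16324) = 209*(-1/16324) = -19/1484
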